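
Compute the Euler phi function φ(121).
110

121 = 11^2
φ(n) = n × ∏(1 - 1/p) for each prime p dividing n
φ(121) = 121 × (1 - 1/11) = 110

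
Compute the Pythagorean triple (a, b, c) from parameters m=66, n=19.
(3995, 2508, 4717)

Euclid's formula: a = m² - n², b = 2mn, c = m² + n²
m = 66, n = 19
a = 66² - 19² = 4356 - 361 = 3995
b = 2 × 66 × 19 = 2508
c = 66² + 19² = 4356 + 361 = 4717
Verification: 3995² + 2508² = 15960025 + 6290064 = 22250089 = 4717² ✓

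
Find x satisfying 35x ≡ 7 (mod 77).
x ≡ 9 (mod 11)

gcd(35, 77) = 7, which divides 7, so solutions exist.
Divide through by 7: 5x ≡ 1 (mod 11).
Find 5^(-1) mod 11 by the extended Euclidean algorithm:
11 = 2 × 5 + 1  ⟹  1 = (1)·11 + (-2)·5
So (-2)·5 ≡ 1 (mod 11), i.e. 5^(-1) ≡ -2 ≡ 9 (mod 11).
x ≡ 9 × 1 = 9 ≡ 9 (mod 11).
Check: 35 × 9 = 315 ≡ 7 (mod 77).
x ≡ 9 (mod 11), giving 7 solutions mod 77.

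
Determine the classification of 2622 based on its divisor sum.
abundant

Proper divisors of 2622: sum = 1 + 2 + 3 + 6 + 19 + 23 + 38 + 46 + 57 + 69 + 114 + 138 + 437 + 874 + 1311 = 3138
Since 3138 > 2622, 2622 is abundant.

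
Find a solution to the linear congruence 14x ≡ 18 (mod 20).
x ≡ 7 (mod 10)

gcd(14, 20) = 2, which divides 18, so solutions exist.
Divide through by 2: 7x ≡ 9 (mod 10).
Find 7^(-1) mod 10 by the extended Euclidean algorithm:
10 = 1 × 7 + 3  ⟹  3 = (1)·10 + (-1)·7
7 = 2 × 3 + 1  ⟹  1 = (-2)·10 + (3)·7
So (3)·7 ≡ 1 (mod 10), i.e. 7^(-1) ≡ 3 (mod 10).
x ≡ 3 × 9 = 27 ≡ 7 (mod 10).
Check: 14 × 7 = 98 ≡ 18 (mod 20).
x ≡ 7 (mod 10), giving 2 solutions mod 20.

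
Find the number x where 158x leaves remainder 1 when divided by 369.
362

gcd(158, 369) = 1, so the inverse exists.
Extended Euclidean algorithm on (369, 158):
369 = 2 × 158 + 53  ⟹  53 = (1)·369 + (-2)·158
158 = 2 × 53 + 52  ⟹  52 = (-2)·369 + (5)·158
53 = 1 × 52 + 1  ⟹  1 = (3)·369 + (-7)·158
So (-7)·158 ≡ 1 (mod 369), i.e. 158^(-1) ≡ -7 ≡ 362 (mod 369).
Check: 158 × 362 = 57196 ≡ 1 (mod 369)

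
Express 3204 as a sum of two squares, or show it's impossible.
30² + 48² (a=30, b=48)

Factorization: 3204 = 2^2 × 3^2 × 89
By Fermat: n is sum of two squares iff every prime p ≡ 3 (mod 4) appears to even power.
All primes ≡ 3 (mod 4) appear to even power.
Search a = 0, 1, 2, … for 3204 - a² a perfect square: first hit at a = 30: 3204 - 900 = 2304 = 48².
3204 = 30² + 48² = 900 + 2304 ✓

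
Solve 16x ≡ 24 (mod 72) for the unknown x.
x ≡ 6 (mod 9)

gcd(16, 72) = 8, which divides 24, so solutions exist.
Divide through by 8: 2x ≡ 3 (mod 9).
Find 2^(-1) mod 9 by the extended Euclidean algorithm:
9 = 4 × 2 + 1  ⟹  1 = (1)·9 + (-4)·2
So (-4)·2 ≡ 1 (mod 9), i.e. 2^(-1) ≡ -4 ≡ 5 (mod 9).
x ≡ 5 × 3 = 15 ≡ 6 (mod 9).
Check: 16 × 6 = 96 ≡ 24 (mod 72).
x ≡ 6 (mod 9), giving 8 solutions mod 72.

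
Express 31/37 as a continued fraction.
[0; 1, 5, 6]

Euclidean algorithm steps:
31 = 0 × 37 + 31
37 = 1 × 31 + 6
31 = 5 × 6 + 1
6 = 6 × 1 + 0
Continued fraction: [0; 1, 5, 6]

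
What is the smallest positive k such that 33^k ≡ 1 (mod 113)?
112

113 is prime, so ord(33) divides φ(113) = 112.
Divisors of 112: 1, 2, 4, 7, 8, 14, 16, 28, 56, 112.
Repeated squaring: 33^1 ≡ 33, 33^2 ≡ 72, 33^4 ≡ 99, 33^8 ≡ 83, 33^16 ≡ 109, 33^32 ≡ 16, 33^64 ≡ 30 (mod 113).
Test 33^d mod 113 for each divisor d in increasing order:
33^1 ≡ 33
33^2 ≡ 72
33^4 ≡ 99
33^7 = 33^4·33^2·33^1 ≡ 71
33^8 ≡ 83
33^14 = 33^8·33^4·33^2 ≡ 69
33^16 ≡ 109
33^28 = 33^16·33^8·33^4 ≡ 15
33^56 = 33^32·33^16·33^8 ≡ 112
33^112 = 33^64·33^32·33^16 ≡ 1  ← first divisor giving 1
The order is 112.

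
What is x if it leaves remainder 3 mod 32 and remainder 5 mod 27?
707

Using Chinese Remainder Theorem:
M = 32 × 27 = 864
M1 = 27, M2 = 32
y1 = 27^(-1) mod 32 = 19
y2 = 32^(-1) mod 27 = 11
x = (3×27×19 + 5×32×11) mod 864 = 707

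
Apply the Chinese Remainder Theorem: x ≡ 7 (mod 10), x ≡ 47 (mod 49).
47

Using Chinese Remainder Theorem:
M = 10 × 49 = 490
M1 = 49, M2 = 10
y1 = 49^(-1) mod 10 = 9
y2 = 10^(-1) mod 49 = 5
x = (7×49×9 + 47×10×5) mod 490 = 47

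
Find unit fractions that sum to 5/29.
1/6 + 1/174

Greedy algorithm:
5/29: ceiling(29/5) = 6, use 1/6
1/174: ceiling(174/1) = 174, use 1/174
Result: 5/29 = 1/6 + 1/174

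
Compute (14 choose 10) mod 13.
0

Using Lucas' theorem:
Write n=14 and k=10 in base 13:
n in base 13: [1, 1]
k in base 13: [0, 10]
C(14,10) mod 13 = ∏ C(n_i, k_i) mod 13
Digit binomials (mod 13): C(1,0) = 1; C(1,10) = 0 (k_i > n_i)
Product: 1 × 0 = 0 ≡ 0 (mod 13)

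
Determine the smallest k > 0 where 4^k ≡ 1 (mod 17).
4

17 is prime, so ord(4) divides φ(17) = 16.
Divisors of 16: 1, 2, 4, 8, 16.
Repeated squaring: 4^1 ≡ 4, 4^2 ≡ 16, 4^4 ≡ 1, 4^8 ≡ 1, 4^16 ≡ 1 (mod 17).
Test 4^d mod 17 for each divisor d in increasing order:
4^1 ≡ 4
4^2 ≡ 16
4^4 ≡ 1  ← first divisor giving 1
The order is 4.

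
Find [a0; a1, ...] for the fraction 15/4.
[3; 1, 3]

Euclidean algorithm steps:
15 = 3 × 4 + 3
4 = 1 × 3 + 1
3 = 3 × 1 + 0
Continued fraction: [3; 1, 3]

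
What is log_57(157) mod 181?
79

Baby-step giant-step with step n = ⌈√181⌉ = 14.
Baby steps 57^j mod 181 (j:value) for j=0..13: 0:1, 1:57, 2:172, 3:30, 4:81, 5:92, 6:176, 7:77, 8:45, 9:31, 10:138, 11:83, 12:25, 13:158.
Giant-step multiplier: 57^(-14) ≡ 57^(180-14) = 57^166 ≡ 37 (mod 181).
Giant steps γ_i = 157·37^i mod 181: γ_0=157, γ_1=17, γ_2=86, γ_3=105, γ_4=84, γ_5=31 (in table at j=9).
x = i·n + j = 5·14 + 9 = 79.
Check: 57^79 ≡ 157 (mod 181).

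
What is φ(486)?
162

486 = 2 × 3^5
φ(n) = n × ∏(1 - 1/p) for each prime p dividing n
φ(486) = 486 × (1 - 1/2) × (1 - 1/3) = 162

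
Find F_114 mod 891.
883

Matrix identity: Q^n = [[F_(n+1), F_n], [F_n, F_(n-1)]] with Q = [[1,1],[1,0]].
n = 114 = 1110010₂. Square-and-multiply, entries mod 891:
Q^1 = [[1,1],[1,0]]
Q^3 = (Q^1)²·Q = [[3,2],[2,1]]
Q^7 = (Q^3)²·Q = [[21,13],[13,8]]
Q^14 = (Q^7)² = [[610,377],[377,233]]
Q^28 = (Q^14)² = [[122,615],[615,398]]
Q^57 = (Q^28)²·Q = [[109,178],[178,822]]
Q^114 = (Q^57)² = [[797,883],[883,805]]
F_114 mod 891 = Q^114[0][1] = 883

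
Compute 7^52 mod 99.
16

Repeated squaring. Binary of 52 = 110100.
7^1 ≡ 7 (mod 99); 7^2 ≡ 49 (mod 99); 7^4 ≡ 25 (mod 99); 7^8 ≡ 31 (mod 99); 7^16 ≡ 70 (mod 99); 7^32 ≡ 49 (mod 99)
7^52 = 7^4 × 7^16 × 7^32 ≡ 16 (mod 99)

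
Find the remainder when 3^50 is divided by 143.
100

Repeated squaring. Binary of 50 = 110010.
3^1 ≡ 3 (mod 143); 3^2 ≡ 9 (mod 143); 3^4 ≡ 81 (mod 143); 3^8 ≡ 126 (mod 143); 3^16 ≡ 3 (mod 143); 3^32 ≡ 9 (mod 143)
3^50 = 3^2 × 3^16 × 3^32 ≡ 100 (mod 143)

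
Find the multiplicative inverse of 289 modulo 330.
169

gcd(289, 330) = 1, so the inverse exists.
Extended Euclidean algorithm on (330, 289):
330 = 1 × 289 + 41  ⟹  41 = (1)·330 + (-1)·289
289 = 7 × 41 + 2  ⟹  2 = (-7)·330 + (8)·289
41 = 20 × 2 + 1  ⟹  1 = (141)·330 + (-161)·289
So (-161)·289 ≡ 1 (mod 330), i.e. 289^(-1) ≡ -161 ≡ 169 (mod 330).
Check: 289 × 169 = 48841 ≡ 1 (mod 330)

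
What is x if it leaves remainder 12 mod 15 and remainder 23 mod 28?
387

Using Chinese Remainder Theorem:
M = 15 × 28 = 420
M1 = 28, M2 = 15
y1 = 28^(-1) mod 15 = 7
y2 = 15^(-1) mod 28 = 15
x = (12×28×7 + 23×15×15) mod 420 = 387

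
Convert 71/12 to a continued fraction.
[5; 1, 11]

Euclidean algorithm steps:
71 = 5 × 12 + 11
12 = 1 × 11 + 1
11 = 11 × 1 + 0
Continued fraction: [5; 1, 11]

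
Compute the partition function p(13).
101

p(n) counts ways to write n as a sum of positive integers (order ignored).
Euler's pentagonal recurrence: p(k) = p(k-1) + p(k-2) - p(k-5) - p(k-7) + p(k-12) + p(k-15) - ... (offsets j(3j∓1)/2, signs ++--, p(0)=1, p(<0)=0).
DP table for k = 0..12: p(0)=1, p(1)=1, p(2)=2, p(3)=3, p(4)=5, p(5)=7, p(6)=11, p(7)=15, p(8)=22, p(9)=30, p(10)=42, p(11)=56, p(12)=77.
Final step: p(13) = p(12) + p(11) - p(8) - p(6) + p(1)
= 77 + 56 - 22 - 11 + 1
= 101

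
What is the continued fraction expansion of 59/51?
[1; 6, 2, 1, 2]

Euclidean algorithm steps:
59 = 1 × 51 + 8
51 = 6 × 8 + 3
8 = 2 × 3 + 2
3 = 1 × 2 + 1
2 = 2 × 1 + 0
Continued fraction: [1; 6, 2, 1, 2]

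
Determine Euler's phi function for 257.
256

257 = 257
φ(n) = n × ∏(1 - 1/p) for each prime p dividing n
φ(257) = 257 × (1 - 1/257) = 256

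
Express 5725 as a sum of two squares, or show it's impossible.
10² + 75² (a=10, b=75)

Factorization: 5725 = 5^2 × 229
By Fermat: n is sum of two squares iff every prime p ≡ 3 (mod 4) appears to even power.
All primes ≡ 3 (mod 4) appear to even power.
Search a = 0, 1, 2, … for 5725 - a² a perfect square: first hit at a = 10: 5725 - 100 = 5625 = 75².
5725 = 10² + 75² = 100 + 5625 ✓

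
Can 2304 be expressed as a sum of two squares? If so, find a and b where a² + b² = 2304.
0² + 48² (a=0, b=48)

Factorization: 2304 = 2^8 × 3^2
By Fermat: n is sum of two squares iff every prime p ≡ 3 (mod 4) appears to even power.
All primes ≡ 3 (mod 4) appear to even power.
Search a = 0, 1, 2, … for 2304 - a² a perfect square: first hit at a = 0: 2304 - 0 = 2304 = 48².
2304 = 0² + 48² = 0 + 2304 ✓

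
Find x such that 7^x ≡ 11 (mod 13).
5

Baby-step giant-step with step n = ⌈√13⌉ = 4.
Baby steps 7^j mod 13 (j:value) for j=0..3: 0:1, 1:7, 2:10, 3:5.
Giant-step multiplier: 7^(-4) ≡ 7^(12-4) = 7^8 ≡ 3 (mod 13).
Giant steps γ_i = 11·3^i mod 13: γ_0=11, γ_1=7 (in table at j=1).
x = i·n + j = 1·4 + 1 = 5.
Check: 7^5 ≡ 11 (mod 13).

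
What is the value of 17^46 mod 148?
65

Repeated squaring. Binary of 46 = 101110.
17^1 ≡ 17 (mod 148); 17^2 ≡ 141 (mod 148); 17^4 ≡ 49 (mod 148); 17^8 ≡ 33 (mod 148); 17^16 ≡ 53 (mod 148); 17^32 ≡ 145 (mod 148)
17^46 = 17^2 × 17^4 × 17^8 × 17^32 ≡ 65 (mod 148)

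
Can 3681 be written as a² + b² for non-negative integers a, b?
9² + 60² (a=9, b=60)

Factorization: 3681 = 3^2 × 409
By Fermat: n is sum of two squares iff every prime p ≡ 3 (mod 4) appears to even power.
All primes ≡ 3 (mod 4) appear to even power.
Search a = 0, 1, 2, … for 3681 - a² a perfect square: first hit at a = 9: 3681 - 81 = 3600 = 60².
3681 = 9² + 60² = 81 + 3600 ✓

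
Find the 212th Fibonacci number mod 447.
204

Matrix identity: Q^n = [[F_(n+1), F_n], [F_n, F_(n-1)]] with Q = [[1,1],[1,0]].
n = 212 = 11010100₂. Square-and-multiply, entries mod 447:
Q^1 = [[1,1],[1,0]]
Q^3 = (Q^1)²·Q = [[3,2],[2,1]]
Q^6 = (Q^3)² = [[13,8],[8,5]]
Q^13 = (Q^6)²·Q = [[377,233],[233,144]]
Q^26 = (Q^13)² = [[185,256],[256,376]]
Q^53 = (Q^26)²·Q = [[209,80],[80,129]]
Q^106 = (Q^53)² = [[17,220],[220,244]]
Q^212 = (Q^106)² = [[413,204],[204,209]]
F_212 mod 447 = Q^212[0][1] = 204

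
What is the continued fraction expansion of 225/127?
[1; 1, 3, 2, 1, 1, 1, 3]

Euclidean algorithm steps:
225 = 1 × 127 + 98
127 = 1 × 98 + 29
98 = 3 × 29 + 11
29 = 2 × 11 + 7
11 = 1 × 7 + 4
7 = 1 × 4 + 3
4 = 1 × 3 + 1
3 = 3 × 1 + 0
Continued fraction: [1; 1, 3, 2, 1, 1, 1, 3]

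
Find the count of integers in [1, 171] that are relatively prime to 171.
108

171 = 3^2 × 19
φ(n) = n × ∏(1 - 1/p) for each prime p dividing n
φ(171) = 171 × (1 - 1/3) × (1 - 1/19) = 108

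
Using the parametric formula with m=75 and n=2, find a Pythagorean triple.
(5621, 300, 5629)

Euclid's formula: a = m² - n², b = 2mn, c = m² + n²
m = 75, n = 2
a = 75² - 2² = 5625 - 4 = 5621
b = 2 × 75 × 2 = 300
c = 75² + 2² = 5625 + 4 = 5629
Verification: 5621² + 300² = 31595641 + 90000 = 31685641 = 5629² ✓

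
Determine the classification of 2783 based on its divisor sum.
deficient

Proper divisors of 2783: sum = 1 + 11 + 23 + 121 + 253 = 409
Since 409 < 2783, 2783 is deficient.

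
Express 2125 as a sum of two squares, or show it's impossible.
3² + 46² (a=3, b=46)

Factorization: 2125 = 5^3 × 17
By Fermat: n is sum of two squares iff every prime p ≡ 3 (mod 4) appears to even power.
All primes ≡ 3 (mod 4) appear to even power.
Search a = 0, 1, 2, … for 2125 - a² a perfect square: first hit at a = 3: 2125 - 9 = 2116 = 46².
2125 = 3² + 46² = 9 + 2116 ✓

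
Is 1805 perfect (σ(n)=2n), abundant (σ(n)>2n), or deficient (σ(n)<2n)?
deficient

Proper divisors of 1805: sum = 1 + 5 + 19 + 95 + 361 = 481
Since 481 < 1805, 1805 is deficient.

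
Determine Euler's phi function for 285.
144

285 = 3 × 5 × 19
φ(n) = n × ∏(1 - 1/p) for each prime p dividing n
φ(285) = 285 × (1 - 1/3) × (1 - 1/5) × (1 - 1/19) = 144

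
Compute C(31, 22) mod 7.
5

Using Lucas' theorem:
Write n=31 and k=22 in base 7:
n in base 7: [4, 3]
k in base 7: [3, 1]
C(31,22) mod 7 = ∏ C(n_i, k_i) mod 7
Digit binomials (mod 7): C(4,3) = 4; C(3,1) = 3
Product: 4 × 3 = 12 ≡ 5 (mod 7)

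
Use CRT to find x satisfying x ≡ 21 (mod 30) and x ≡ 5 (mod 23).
51

Using Chinese Remainder Theorem:
M = 30 × 23 = 690
M1 = 23, M2 = 30
y1 = 23^(-1) mod 30 = 17
y2 = 30^(-1) mod 23 = 10
x = (21×23×17 + 5×30×10) mod 690 = 51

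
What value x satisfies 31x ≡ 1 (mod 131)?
93

gcd(31, 131) = 1, so the inverse exists.
Extended Euclidean algorithm on (131, 31):
131 = 4 × 31 + 7  ⟹  7 = (1)·131 + (-4)·31
31 = 4 × 7 + 3  ⟹  3 = (-4)·131 + (17)·31
7 = 2 × 3 + 1  ⟹  1 = (9)·131 + (-38)·31
So (-38)·31 ≡ 1 (mod 131), i.e. 31^(-1) ≡ -38 ≡ 93 (mod 131).
Check: 31 × 93 = 2883 ≡ 1 (mod 131)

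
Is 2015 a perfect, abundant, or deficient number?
deficient

Proper divisors of 2015: sum = 1 + 5 + 13 + 31 + 65 + 155 + 403 = 673
Since 673 < 2015, 2015 is deficient.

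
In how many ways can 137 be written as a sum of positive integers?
11097645016

p(n) counts ways to write n as a sum of positive integers (order ignored).
Euler's pentagonal recurrence: p(k) = p(k-1) + p(k-2) - p(k-5) - p(k-7) + p(k-12) + p(k-15) - ... (offsets j(3j∓1)/2, signs ++--, p(0)=1, p(<0)=0).
DP table for k = 0..136: p(0)=1, p(1)=1, p(2)=2, p(3)=3, p(4)=5, p(5)=7, p(6)=11, p(7)=15, p(8)=22, p(9)=30, p(10)=42, p(11)=56, p(12)=77, p(13)=101, p(14)=135, p(15)=176, p(16)=231, p(17)=297, p(18)=385, p(19)=490, p(20)=627, p(21)=792, p(22)=1002, p(23)=1255, p(24)=1575, p(25)=1958, p(26)=2436, p(27)=3010, p(28)=3718, p(29)=4565, p(30)=5604, p(31)=6842, p(32)=8349, p(33)=10143, p(34)=12310, p(35)=14883, p(36)=17977, p(37)=21637, p(38)=26015, p(39)=31185, p(40)=37338, p(41)=44583, p(42)=53174, p(43)=63261, p(44)=75175, p(45)=89134, p(46)=105558, p(47)=124754, p(48)=147273, p(49)=173525, p(50)=204226, p(51)=239943, p(52)=281589, p(53)=329931, p(54)=386155, p(55)=451276, p(56)=526823, p(57)=614154, p(58)=715220, p(59)=831820, p(60)=966467, p(61)=1121505, p(62)=1300156, p(63)=1505499, p(64)=1741630, p(65)=2012558, p(66)=2323520, p(67)=2679689, p(68)=3087735, p(69)=3554345, p(70)=4087968, p(71)=4697205, p(72)=5392783, p(73)=6185689, p(74)=7089500, p(75)=8118264, p(76)=9289091, p(77)=10619863, p(78)=12132164, p(79)=13848650, p(80)=15796476, p(81)=18004327, p(82)=20506255, p(83)=23338469, p(84)=26543660, p(85)=30167357, p(86)=34262962, p(87)=38887673, p(88)=44108109, p(89)=49995925, p(90)=56634173, p(91)=64112359, p(92)=72533807, p(93)=82010177, p(94)=92669720, p(95)=104651419, p(96)=118114304, p(97)=133230930, p(98)=150198136, p(99)=169229875, p(100)=190569292, p(101)=214481126, p(102)=241265379, p(103)=271248950, p(104)=304801365, p(105)=342325709, p(106)=384276336, p(107)=431149389, p(108)=483502844, p(109)=541946240, p(110)=607163746, p(111)=679903203, p(112)=761002156, p(113)=851376628, p(114)=952050665, p(115)=1064144451, p(116)=1188908248, p(117)=1327710076, p(118)=1482074143, p(119)=1653668665, p(120)=1844349560, p(121)=2056148051, p(122)=2291320912, p(123)=2552338241, p(124)=2841940500, p(125)=3163127352, p(126)=3519222692, p(127)=3913864295, p(128)=4351078600, p(129)=4835271870, p(130)=5371315400, p(131)=5964539504, p(132)=6620830889, p(133)=7346629512, p(134)=8149040695, p(135)=9035836076, p(136)=10015581680.
Final step: p(137) = p(136) + p(135) - p(132) - p(130) + p(125) + p(122) - p(115) - p(111) + p(102) + p(97) - p(86) - p(80) + p(67) + p(60) - p(45) - p(37) + p(20) + p(11)
= 10015581680 + 9035836076 - 6620830889 - 5371315400 + 3163127352 + 2291320912 - 1064144451 - 679903203 + 241265379 + 133230930 - 34262962 - 15796476 + 2679689 + 966467 - 89134 - 21637 + 627 + 56
= 11097645016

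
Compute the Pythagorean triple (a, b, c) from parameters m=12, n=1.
(143, 24, 145)

Euclid's formula: a = m² - n², b = 2mn, c = m² + n²
m = 12, n = 1
a = 12² - 1² = 144 - 1 = 143
b = 2 × 12 × 1 = 24
c = 12² + 1² = 144 + 1 = 145
Verification: 143² + 24² = 20449 + 576 = 21025 = 145² ✓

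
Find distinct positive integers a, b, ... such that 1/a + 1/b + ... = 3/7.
1/3 + 1/11 + 1/231

Greedy algorithm:
3/7: ceiling(7/3) = 3, use 1/3
2/21: ceiling(21/2) = 11, use 1/11
1/231: ceiling(231/1) = 231, use 1/231
Result: 3/7 = 1/3 + 1/11 + 1/231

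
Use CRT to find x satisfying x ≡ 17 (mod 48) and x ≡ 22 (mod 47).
257

Using Chinese Remainder Theorem:
M = 48 × 47 = 2256
M1 = 47, M2 = 48
y1 = 47^(-1) mod 48 = 47
y2 = 48^(-1) mod 47 = 1
x = (17×47×47 + 22×48×1) mod 2256 = 257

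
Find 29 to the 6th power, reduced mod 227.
12

Repeated squaring. Binary of 6 = 110.
29^1 ≡ 29 (mod 227); 29^2 ≡ 160 (mod 227); 29^4 ≡ 176 (mod 227)
29^6 = 29^2 × 29^4 ≡ 12 (mod 227)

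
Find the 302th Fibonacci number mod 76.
73

Matrix identity: Q^n = [[F_(n+1), F_n], [F_n, F_(n-1)]] with Q = [[1,1],[1,0]].
n = 302 = 100101110₂. Square-and-multiply, entries mod 76:
Q^1 = [[1,1],[1,0]]
Q^2 = (Q^1)² = [[2,1],[1,1]]
Q^4 = (Q^2)² = [[5,3],[3,2]]
Q^9 = (Q^4)²·Q = [[55,34],[34,21]]
Q^18 = (Q^9)² = [[1,0],[0,1]]
Q^37 = (Q^18)²·Q = [[1,1],[1,0]]
Q^75 = (Q^37)²·Q = [[3,2],[2,1]]
Q^151 = (Q^75)²·Q = [[21,13],[13,8]]
Q^302 = (Q^151)² = [[2,73],[73,5]]
F_302 mod 76 = Q^302[0][1] = 73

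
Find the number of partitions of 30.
5604

p(n) counts ways to write n as a sum of positive integers (order ignored).
Euler's pentagonal recurrence: p(k) = p(k-1) + p(k-2) - p(k-5) - p(k-7) + p(k-12) + p(k-15) - ... (offsets j(3j∓1)/2, signs ++--, p(0)=1, p(<0)=0).
DP table for k = 0..29: p(0)=1, p(1)=1, p(2)=2, p(3)=3, p(4)=5, p(5)=7, p(6)=11, p(7)=15, p(8)=22, p(9)=30, p(10)=42, p(11)=56, p(12)=77, p(13)=101, p(14)=135, p(15)=176, p(16)=231, p(17)=297, p(18)=385, p(19)=490, p(20)=627, p(21)=792, p(22)=1002, p(23)=1255, p(24)=1575, p(25)=1958, p(26)=2436, p(27)=3010, p(28)=3718, p(29)=4565.
Final step: p(30) = p(29) + p(28) - p(25) - p(23) + p(18) + p(15) - p(8) - p(4)
= 4565 + 3718 - 1958 - 1255 + 385 + 176 - 22 - 5
= 5604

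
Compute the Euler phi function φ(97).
96

97 = 97
φ(n) = n × ∏(1 - 1/p) for each prime p dividing n
φ(97) = 97 × (1 - 1/97) = 96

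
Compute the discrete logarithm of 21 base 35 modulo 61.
5

Baby-step giant-step with step n = ⌈√61⌉ = 8.
Baby steps 35^j mod 61 (j:value) for j=0..7: 0:1, 1:35, 2:5, 3:53, 4:25, 5:21, 6:3, 7:44.
h = 21 is already in the table at j=5, so x = 5.
Check: 35^5 ≡ 21 (mod 61).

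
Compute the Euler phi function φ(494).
216

494 = 2 × 13 × 19
φ(n) = n × ∏(1 - 1/p) for each prime p dividing n
φ(494) = 494 × (1 - 1/2) × (1 - 1/13) × (1 - 1/19) = 216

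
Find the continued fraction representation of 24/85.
[0; 3, 1, 1, 5, 2]

Euclidean algorithm steps:
24 = 0 × 85 + 24
85 = 3 × 24 + 13
24 = 1 × 13 + 11
13 = 1 × 11 + 2
11 = 5 × 2 + 1
2 = 2 × 1 + 0
Continued fraction: [0; 3, 1, 1, 5, 2]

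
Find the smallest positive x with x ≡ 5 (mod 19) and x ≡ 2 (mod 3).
5

Using Chinese Remainder Theorem:
M = 19 × 3 = 57
M1 = 3, M2 = 19
y1 = 3^(-1) mod 19 = 13
y2 = 19^(-1) mod 3 = 1
x = (5×3×13 + 2×19×1) mod 57 = 5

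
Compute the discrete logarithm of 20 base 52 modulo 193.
117

Baby-step giant-step with step n = ⌈√193⌉ = 14.
Baby steps 52^j mod 193 (j:value) for j=0..13: 0:1, 1:52, 2:2, 3:104, 4:4, 5:15, 6:8, 7:30, 8:16, 9:60, 10:32, 11:120, 12:64, 13:47.
Giant-step multiplier: 52^(-14) ≡ 52^(192-14) = 52^178 ≡ 95 (mod 193).
Giant steps γ_i = 20·95^i mod 193: γ_0=20, γ_1=163, γ_2=45, γ_3=29, γ_4=53, γ_5=17, γ_6=71, γ_7=183, γ_8=15 (in table at j=5).
x = i·n + j = 8·14 + 5 = 117.
Check: 52^117 ≡ 20 (mod 193).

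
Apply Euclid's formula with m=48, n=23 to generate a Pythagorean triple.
(1775, 2208, 2833)

Euclid's formula: a = m² - n², b = 2mn, c = m² + n²
m = 48, n = 23
a = 48² - 23² = 2304 - 529 = 1775
b = 2 × 48 × 23 = 2208
c = 48² + 23² = 2304 + 529 = 2833
Verification: 1775² + 2208² = 3150625 + 4875264 = 8025889 = 2833² ✓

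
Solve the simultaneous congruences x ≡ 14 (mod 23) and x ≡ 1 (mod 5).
106

Using Chinese Remainder Theorem:
M = 23 × 5 = 115
M1 = 5, M2 = 23
y1 = 5^(-1) mod 23 = 14
y2 = 23^(-1) mod 5 = 2
x = (14×5×14 + 1×23×2) mod 115 = 106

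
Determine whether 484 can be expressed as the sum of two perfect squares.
0² + 22² (a=0, b=22)

Factorization: 484 = 2^2 × 11^2
By Fermat: n is sum of two squares iff every prime p ≡ 3 (mod 4) appears to even power.
All primes ≡ 3 (mod 4) appear to even power.
Search a = 0, 1, 2, … for 484 - a² a perfect square: first hit at a = 0: 484 - 0 = 484 = 22².
484 = 0² + 22² = 0 + 484 ✓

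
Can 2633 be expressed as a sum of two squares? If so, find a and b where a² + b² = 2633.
28² + 43² (a=28, b=43)

Factorization: 2633 = 2633
By Fermat: n is sum of two squares iff every prime p ≡ 3 (mod 4) appears to even power.
All primes ≡ 3 (mod 4) appear to even power.
Search a = 0, 1, 2, … for 2633 - a² a perfect square: first hit at a = 28: 2633 - 784 = 1849 = 43².
2633 = 28² + 43² = 784 + 1849 ✓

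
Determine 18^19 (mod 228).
132

Repeated squaring. Binary of 19 = 10011.
18^1 ≡ 18 (mod 228); 18^2 ≡ 96 (mod 228); 18^4 ≡ 96 (mod 228); 18^8 ≡ 96 (mod 228); 18^16 ≡ 96 (mod 228)
18^19 = 18^1 × 18^2 × 18^16 ≡ 132 (mod 228)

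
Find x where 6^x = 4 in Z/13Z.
10

Baby-step giant-step with step n = ⌈√13⌉ = 4.
Baby steps 6^j mod 13 (j:value) for j=0..3: 0:1, 1:6, 2:10, 3:8.
Giant-step multiplier: 6^(-4) ≡ 6^(12-4) = 6^8 ≡ 3 (mod 13).
Giant steps γ_i = 4·3^i mod 13: γ_0=4, γ_1=12, γ_2=10 (in table at j=2).
x = i·n + j = 2·4 + 2 = 10.
Check: 6^10 ≡ 4 (mod 13).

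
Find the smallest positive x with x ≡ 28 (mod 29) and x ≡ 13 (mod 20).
173

Using Chinese Remainder Theorem:
M = 29 × 20 = 580
M1 = 20, M2 = 29
y1 = 20^(-1) mod 29 = 16
y2 = 29^(-1) mod 20 = 9
x = (28×20×16 + 13×29×9) mod 580 = 173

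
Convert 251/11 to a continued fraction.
[22; 1, 4, 2]

Euclidean algorithm steps:
251 = 22 × 11 + 9
11 = 1 × 9 + 2
9 = 4 × 2 + 1
2 = 2 × 1 + 0
Continued fraction: [22; 1, 4, 2]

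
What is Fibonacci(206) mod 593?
30

Matrix identity: Q^n = [[F_(n+1), F_n], [F_n, F_(n-1)]] with Q = [[1,1],[1,0]].
n = 206 = 11001110₂. Square-and-multiply, entries mod 593:
Q^1 = [[1,1],[1,0]]
Q^3 = (Q^1)²·Q = [[3,2],[2,1]]
Q^6 = (Q^3)² = [[13,8],[8,5]]
Q^12 = (Q^6)² = [[233,144],[144,89]]
Q^25 = (Q^12)²·Q = [[421,307],[307,114]]
Q^51 = (Q^25)²·Q = [[473,489],[489,577]]
Q^103 = (Q^51)²·Q = [[222,310],[310,505]]
Q^206 = (Q^103)² = [[99,30],[30,69]]
F_206 mod 593 = Q^206[0][1] = 30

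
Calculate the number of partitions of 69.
3554345

p(n) counts ways to write n as a sum of positive integers (order ignored).
Euler's pentagonal recurrence: p(k) = p(k-1) + p(k-2) - p(k-5) - p(k-7) + p(k-12) + p(k-15) - ... (offsets j(3j∓1)/2, signs ++--, p(0)=1, p(<0)=0).
DP table for k = 0..68: p(0)=1, p(1)=1, p(2)=2, p(3)=3, p(4)=5, p(5)=7, p(6)=11, p(7)=15, p(8)=22, p(9)=30, p(10)=42, p(11)=56, p(12)=77, p(13)=101, p(14)=135, p(15)=176, p(16)=231, p(17)=297, p(18)=385, p(19)=490, p(20)=627, p(21)=792, p(22)=1002, p(23)=1255, p(24)=1575, p(25)=1958, p(26)=2436, p(27)=3010, p(28)=3718, p(29)=4565, p(30)=5604, p(31)=6842, p(32)=8349, p(33)=10143, p(34)=12310, p(35)=14883, p(36)=17977, p(37)=21637, p(38)=26015, p(39)=31185, p(40)=37338, p(41)=44583, p(42)=53174, p(43)=63261, p(44)=75175, p(45)=89134, p(46)=105558, p(47)=124754, p(48)=147273, p(49)=173525, p(50)=204226, p(51)=239943, p(52)=281589, p(53)=329931, p(54)=386155, p(55)=451276, p(56)=526823, p(57)=614154, p(58)=715220, p(59)=831820, p(60)=966467, p(61)=1121505, p(62)=1300156, p(63)=1505499, p(64)=1741630, p(65)=2012558, p(66)=2323520, p(67)=2679689, p(68)=3087735.
Final step: p(69) = p(68) + p(67) - p(64) - p(62) + p(57) + p(54) - p(47) - p(43) + p(34) + p(29) - p(18) - p(12)
= 3087735 + 2679689 - 1741630 - 1300156 + 614154 + 386155 - 124754 - 63261 + 12310 + 4565 - 385 - 77
= 3554345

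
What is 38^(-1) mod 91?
12

gcd(38, 91) = 1, so the inverse exists.
Extended Euclidean algorithm on (91, 38):
91 = 2 × 38 + 15  ⟹  15 = (1)·91 + (-2)·38
38 = 2 × 15 + 8  ⟹  8 = (-2)·91 + (5)·38
15 = 1 × 8 + 7  ⟹  7 = (3)·91 + (-7)·38
8 = 1 × 7 + 1  ⟹  1 = (-5)·91 + (12)·38
So (12)·38 ≡ 1 (mod 91), i.e. 38^(-1) ≡ 12 (mod 91).
Check: 38 × 12 = 456 ≡ 1 (mod 91)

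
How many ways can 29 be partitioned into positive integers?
4565

p(n) counts ways to write n as a sum of positive integers (order ignored).
Euler's pentagonal recurrence: p(k) = p(k-1) + p(k-2) - p(k-5) - p(k-7) + p(k-12) + p(k-15) - ... (offsets j(3j∓1)/2, signs ++--, p(0)=1, p(<0)=0).
DP table for k = 0..28: p(0)=1, p(1)=1, p(2)=2, p(3)=3, p(4)=5, p(5)=7, p(6)=11, p(7)=15, p(8)=22, p(9)=30, p(10)=42, p(11)=56, p(12)=77, p(13)=101, p(14)=135, p(15)=176, p(16)=231, p(17)=297, p(18)=385, p(19)=490, p(20)=627, p(21)=792, p(22)=1002, p(23)=1255, p(24)=1575, p(25)=1958, p(26)=2436, p(27)=3010, p(28)=3718.
Final step: p(29) = p(28) + p(27) - p(24) - p(22) + p(17) + p(14) - p(7) - p(3)
= 3718 + 3010 - 1575 - 1002 + 297 + 135 - 15 - 3
= 4565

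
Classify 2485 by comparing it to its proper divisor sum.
deficient

Proper divisors of 2485: sum = 1 + 5 + 7 + 35 + 71 + 355 + 497 = 971
Since 971 < 2485, 2485 is deficient.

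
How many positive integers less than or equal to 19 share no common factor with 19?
18

19 = 19
φ(n) = n × ∏(1 - 1/p) for each prime p dividing n
φ(19) = 19 × (1 - 1/19) = 18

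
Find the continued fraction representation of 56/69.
[0; 1, 4, 3, 4]

Euclidean algorithm steps:
56 = 0 × 69 + 56
69 = 1 × 56 + 13
56 = 4 × 13 + 4
13 = 3 × 4 + 1
4 = 4 × 1 + 0
Continued fraction: [0; 1, 4, 3, 4]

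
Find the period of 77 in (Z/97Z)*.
32

97 is prime, so ord(77) divides φ(97) = 96.
Divisors of 96: 1, 2, 3, 4, 6, 8, 12, 16, 24, 32, 48, 96.
Repeated squaring: 77^1 ≡ 77, 77^2 ≡ 12, 77^4 ≡ 47, 77^8 ≡ 75, 77^16 ≡ 96, 77^32 ≡ 1, 77^64 ≡ 1 (mod 97).
Test 77^d mod 97 for each divisor d in increasing order:
77^1 ≡ 77
77^2 ≡ 12
77^3 = 77^2·77^1 ≡ 51
77^4 ≡ 47
77^6 = 77^4·77^2 ≡ 79
77^8 ≡ 75
77^12 = 77^8·77^4 ≡ 33
77^16 ≡ 96
77^24 = 77^16·77^8 ≡ 22
77^32 ≡ 1  ← first divisor giving 1
The order is 32.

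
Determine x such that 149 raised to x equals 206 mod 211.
117

Baby-step giant-step with step n = ⌈√211⌉ = 15.
Baby steps 149^j mod 211 (j:value) for j=0..14: 0:1, 1:149, 2:46, 3:102, 4:6, 5:50, 6:65, 7:190, 8:36, 9:89, 10:179, 11:85, 12:5, 13:112, 14:19.
Giant-step multiplier: 149^(-15) ≡ 149^(210-15) = 149^195 ≡ 12 (mod 211).
Giant steps γ_i = 206·12^i mod 211: γ_0=206, γ_1=151, γ_2=124, γ_3=11, γ_4=132, γ_5=107, γ_6=18, γ_7=5 (in table at j=12).
x = i·n + j = 7·15 + 12 = 117.
Check: 149^117 ≡ 206 (mod 211).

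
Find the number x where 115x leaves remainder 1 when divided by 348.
115

gcd(115, 348) = 1, so the inverse exists.
Extended Euclidean algorithm on (348, 115):
348 = 3 × 115 + 3  ⟹  3 = (1)·348 + (-3)·115
115 = 38 × 3 + 1  ⟹  1 = (-38)·348 + (115)·115
So (115)·115 ≡ 1 (mod 348), i.e. 115^(-1) ≡ 115 (mod 348).
Check: 115 × 115 = 13225 ≡ 1 (mod 348)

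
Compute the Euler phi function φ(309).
204

309 = 3 × 103
φ(n) = n × ∏(1 - 1/p) for each prime p dividing n
φ(309) = 309 × (1 - 1/3) × (1 - 1/103) = 204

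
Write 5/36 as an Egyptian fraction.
1/8 + 1/72

Greedy algorithm:
5/36: ceiling(36/5) = 8, use 1/8
1/72: ceiling(72/1) = 72, use 1/72
Result: 5/36 = 1/8 + 1/72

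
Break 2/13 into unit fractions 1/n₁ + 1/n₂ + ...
1/7 + 1/91

Greedy algorithm:
2/13: ceiling(13/2) = 7, use 1/7
1/91: ceiling(91/1) = 91, use 1/91
Result: 2/13 = 1/7 + 1/91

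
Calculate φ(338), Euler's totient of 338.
156

338 = 2 × 13^2
φ(n) = n × ∏(1 - 1/p) for each prime p dividing n
φ(338) = 338 × (1 - 1/2) × (1 - 1/13) = 156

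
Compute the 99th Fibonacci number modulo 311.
36

Matrix identity: Q^n = [[F_(n+1), F_n], [F_n, F_(n-1)]] with Q = [[1,1],[1,0]].
n = 99 = 1100011₂. Square-and-multiply, entries mod 311:
Q^1 = [[1,1],[1,0]]
Q^3 = (Q^1)²·Q = [[3,2],[2,1]]
Q^6 = (Q^3)² = [[13,8],[8,5]]
Q^12 = (Q^6)² = [[233,144],[144,89]]
Q^24 = (Q^12)² = [[74,29],[29,45]]
Q^49 = (Q^24)²·Q = [[127,97],[97,30]]
Q^99 = (Q^49)²·Q = [[26,36],[36,301]]
F_99 mod 311 = Q^99[0][1] = 36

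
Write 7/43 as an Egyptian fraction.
1/7 + 1/51 + 1/3071 + 1/11785731 + 1/185204595153417

Greedy algorithm:
7/43: ceiling(43/7) = 7, use 1/7
6/301: ceiling(301/6) = 51, use 1/51
5/15351: ceiling(15351/5) = 3071, use 1/3071
4/47142921: ceiling(47142921/4) = 11785731, use 1/11785731
1/185204595153417: ceiling(185204595153417/1) = 185204595153417, use 1/185204595153417
Result: 7/43 = 1/7 + 1/51 + 1/3071 + 1/11785731 + 1/185204595153417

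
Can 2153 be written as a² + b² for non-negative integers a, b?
28² + 37² (a=28, b=37)

Factorization: 2153 = 2153
By Fermat: n is sum of two squares iff every prime p ≡ 3 (mod 4) appears to even power.
All primes ≡ 3 (mod 4) appear to even power.
Search a = 0, 1, 2, … for 2153 - a² a perfect square: first hit at a = 28: 2153 - 784 = 1369 = 37².
2153 = 28² + 37² = 784 + 1369 ✓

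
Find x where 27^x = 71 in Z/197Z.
17

Baby-step giant-step with step n = ⌈√197⌉ = 15.
Baby steps 27^j mod 197 (j:value) for j=0..14: 0:1, 1:27, 2:138, 3:180, 4:132, 5:18, 6:92, 7:120, 8:88, 9:12, 10:127, 11:80, 12:190, 13:8, 14:19.
Giant-step multiplier: 27^(-15) ≡ 27^(196-15) = 27^181 ≡ 149 (mod 197).
Giant steps γ_i = 71·149^i mod 197: γ_0=71, γ_1=138 (in table at j=2).
x = i·n + j = 1·15 + 2 = 17.
Check: 27^17 ≡ 71 (mod 197).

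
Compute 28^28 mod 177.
19

Repeated squaring. Binary of 28 = 11100.
28^1 ≡ 28 (mod 177); 28^2 ≡ 76 (mod 177); 28^4 ≡ 112 (mod 177); 28^8 ≡ 154 (mod 177); 28^16 ≡ 175 (mod 177)
28^28 = 28^4 × 28^8 × 28^16 ≡ 19 (mod 177)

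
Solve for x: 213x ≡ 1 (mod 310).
147

gcd(213, 310) = 1, so the inverse exists.
Extended Euclidean algorithm on (310, 213):
310 = 1 × 213 + 97  ⟹  97 = (1)·310 + (-1)·213
213 = 2 × 97 + 19  ⟹  19 = (-2)·310 + (3)·213
97 = 5 × 19 + 2  ⟹  2 = (11)·310 + (-16)·213
19 = 9 × 2 + 1  ⟹  1 = (-101)·310 + (147)·213
So (147)·213 ≡ 1 (mod 310), i.e. 213^(-1) ≡ 147 (mod 310).
Check: 213 × 147 = 31311 ≡ 1 (mod 310)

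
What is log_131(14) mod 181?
172

Baby-step giant-step with step n = ⌈√181⌉ = 14.
Baby steps 131^j mod 181 (j:value) for j=0..13: 0:1, 1:131, 2:147, 3:71, 4:70, 5:120, 6:154, 7:83, 8:13, 9:74, 10:101, 11:18, 12:5, 13:112.
Giant-step multiplier: 131^(-14) ≡ 131^(180-14) = 131^166 ≡ 33 (mod 181).
Giant steps γ_i = 14·33^i mod 181: γ_0=14, γ_1=100, γ_2=42, γ_3=119, γ_4=126, γ_5=176, γ_6=16, γ_7=166, γ_8=48, γ_9=136, γ_10=144, γ_11=46, γ_12=70 (in table at j=4).
x = i·n + j = 12·14 + 4 = 172.
Check: 131^172 ≡ 14 (mod 181).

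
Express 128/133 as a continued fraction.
[0; 1, 25, 1, 1, 2]

Euclidean algorithm steps:
128 = 0 × 133 + 128
133 = 1 × 128 + 5
128 = 25 × 5 + 3
5 = 1 × 3 + 2
3 = 1 × 2 + 1
2 = 2 × 1 + 0
Continued fraction: [0; 1, 25, 1, 1, 2]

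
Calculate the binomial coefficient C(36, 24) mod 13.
0

Using Lucas' theorem:
Write n=36 and k=24 in base 13:
n in base 13: [2, 10]
k in base 13: [1, 11]
C(36,24) mod 13 = ∏ C(n_i, k_i) mod 13
Digit binomials (mod 13): C(2,1) = 2; C(10,11) = 0 (k_i > n_i)
Product: 2 × 0 = 0 ≡ 0 (mod 13)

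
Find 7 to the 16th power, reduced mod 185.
71

Repeated squaring. Binary of 16 = 10000.
7^1 ≡ 7 (mod 185); 7^2 ≡ 49 (mod 185); 7^4 ≡ 181 (mod 185); 7^8 ≡ 16 (mod 185); 7^16 ≡ 71 (mod 185)
7^16 = 7^16 ≡ 71 (mod 185)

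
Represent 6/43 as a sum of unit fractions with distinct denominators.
1/8 + 1/69 + 1/23736

Greedy algorithm:
6/43: ceiling(43/6) = 8, use 1/8
5/344: ceiling(344/5) = 69, use 1/69
1/23736: ceiling(23736/1) = 23736, use 1/23736
Result: 6/43 = 1/8 + 1/69 + 1/23736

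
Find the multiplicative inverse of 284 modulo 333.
299

gcd(284, 333) = 1, so the inverse exists.
Extended Euclidean algorithm on (333, 284):
333 = 1 × 284 + 49  ⟹  49 = (1)·333 + (-1)·284
284 = 5 × 49 + 39  ⟹  39 = (-5)·333 + (6)·284
49 = 1 × 39 + 10  ⟹  10 = (6)·333 + (-7)·284
39 = 3 × 10 + 9  ⟹  9 = (-23)·333 + (27)·284
10 = 1 × 9 + 1  ⟹  1 = (29)·333 + (-34)·284
So (-34)·284 ≡ 1 (mod 333), i.e. 284^(-1) ≡ -34 ≡ 299 (mod 333).
Check: 284 × 299 = 84916 ≡ 1 (mod 333)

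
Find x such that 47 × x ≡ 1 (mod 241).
200

gcd(47, 241) = 1, so the inverse exists.
Extended Euclidean algorithm on (241, 47):
241 = 5 × 47 + 6  ⟹  6 = (1)·241 + (-5)·47
47 = 7 × 6 + 5  ⟹  5 = (-7)·241 + (36)·47
6 = 1 × 5 + 1  ⟹  1 = (8)·241 + (-41)·47
So (-41)·47 ≡ 1 (mod 241), i.e. 47^(-1) ≡ -41 ≡ 200 (mod 241).
Check: 47 × 200 = 9400 ≡ 1 (mod 241)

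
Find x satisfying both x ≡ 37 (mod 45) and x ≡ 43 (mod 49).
1072

Using Chinese Remainder Theorem:
M = 45 × 49 = 2205
M1 = 49, M2 = 45
y1 = 49^(-1) mod 45 = 34
y2 = 45^(-1) mod 49 = 12
x = (37×49×34 + 43×45×12) mod 2205 = 1072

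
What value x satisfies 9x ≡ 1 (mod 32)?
25

gcd(9, 32) = 1, so the inverse exists.
Extended Euclidean algorithm on (32, 9):
32 = 3 × 9 + 5  ⟹  5 = (1)·32 + (-3)·9
9 = 1 × 5 + 4  ⟹  4 = (-1)·32 + (4)·9
5 = 1 × 4 + 1  ⟹  1 = (2)·32 + (-7)·9
So (-7)·9 ≡ 1 (mod 32), i.e. 9^(-1) ≡ -7 ≡ 25 (mod 32).
Check: 9 × 25 = 225 ≡ 1 (mod 32)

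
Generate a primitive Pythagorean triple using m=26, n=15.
(451, 780, 901)

Euclid's formula: a = m² - n², b = 2mn, c = m² + n²
m = 26, n = 15
a = 26² - 15² = 676 - 225 = 451
b = 2 × 26 × 15 = 780
c = 26² + 15² = 676 + 225 = 901
Verification: 451² + 780² = 203401 + 608400 = 811801 = 901² ✓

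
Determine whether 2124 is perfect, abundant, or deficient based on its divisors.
abundant

Proper divisors of 2124: sum = 1 + 2 + 3 + 4 + 6 + 9 + 12 + 18 + ... + 354 + 531 + 708 + 1062 (17 divisors) = 3336
Since 3336 > 2124, 2124 is abundant.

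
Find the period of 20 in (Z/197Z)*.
28

197 is prime, so ord(20) divides φ(197) = 196.
Divisors of 196: 1, 2, 4, 7, 14, 28, 49, 98, 196.
Repeated squaring: 20^1 ≡ 20, 20^2 ≡ 6, 20^4 ≡ 36, 20^8 ≡ 114, 20^16 ≡ 191, 20^32 ≡ 36, 20^64 ≡ 114, 20^128 ≡ 191 (mod 197).
Test 20^d mod 197 for each divisor d in increasing order:
20^1 ≡ 20
20^2 ≡ 6
20^4 ≡ 36
20^7 = 20^4·20^2·20^1 ≡ 183
20^14 = 20^8·20^4·20^2 ≡ 196
20^28 = 20^16·20^8·20^4 ≡ 1  ← first divisor giving 1
The order is 28.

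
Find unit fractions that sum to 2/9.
1/5 + 1/45

Greedy algorithm:
2/9: ceiling(9/2) = 5, use 1/5
1/45: ceiling(45/1) = 45, use 1/45
Result: 2/9 = 1/5 + 1/45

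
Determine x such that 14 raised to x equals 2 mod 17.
14

Baby-step giant-step with step n = ⌈√17⌉ = 5.
Baby steps 14^j mod 17 (j:value) for j=0..4: 0:1, 1:14, 2:9, 3:7, 4:13.
Giant-step multiplier: 14^(-5) ≡ 14^(16-5) = 14^11 ≡ 10 (mod 17).
Giant steps γ_i = 2·10^i mod 17: γ_0=2, γ_1=3, γ_2=13 (in table at j=4).
x = i·n + j = 2·5 + 4 = 14.
Check: 14^14 ≡ 2 (mod 17).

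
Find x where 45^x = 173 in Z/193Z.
93

Baby-step giant-step with step n = ⌈√193⌉ = 14.
Baby steps 45^j mod 193 (j:value) for j=0..13: 0:1, 1:45, 2:95, 3:29, 4:147, 5:53, 6:69, 7:17, 8:186, 9:71, 10:107, 11:183, 12:129, 13:15.
Giant-step multiplier: 45^(-14) ≡ 45^(192-14) = 45^178 ≡ 191 (mod 193).
Giant steps γ_i = 173·191^i mod 193: γ_0=173, γ_1=40, γ_2=113, γ_3=160, γ_4=66, γ_5=61, γ_6=71 (in table at j=9).
x = i·n + j = 6·14 + 9 = 93.
Check: 45^93 ≡ 173 (mod 193).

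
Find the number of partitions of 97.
133230930

p(n) counts ways to write n as a sum of positive integers (order ignored).
Euler's pentagonal recurrence: p(k) = p(k-1) + p(k-2) - p(k-5) - p(k-7) + p(k-12) + p(k-15) - ... (offsets j(3j∓1)/2, signs ++--, p(0)=1, p(<0)=0).
DP table for k = 0..96: p(0)=1, p(1)=1, p(2)=2, p(3)=3, p(4)=5, p(5)=7, p(6)=11, p(7)=15, p(8)=22, p(9)=30, p(10)=42, p(11)=56, p(12)=77, p(13)=101, p(14)=135, p(15)=176, p(16)=231, p(17)=297, p(18)=385, p(19)=490, p(20)=627, p(21)=792, p(22)=1002, p(23)=1255, p(24)=1575, p(25)=1958, p(26)=2436, p(27)=3010, p(28)=3718, p(29)=4565, p(30)=5604, p(31)=6842, p(32)=8349, p(33)=10143, p(34)=12310, p(35)=14883, p(36)=17977, p(37)=21637, p(38)=26015, p(39)=31185, p(40)=37338, p(41)=44583, p(42)=53174, p(43)=63261, p(44)=75175, p(45)=89134, p(46)=105558, p(47)=124754, p(48)=147273, p(49)=173525, p(50)=204226, p(51)=239943, p(52)=281589, p(53)=329931, p(54)=386155, p(55)=451276, p(56)=526823, p(57)=614154, p(58)=715220, p(59)=831820, p(60)=966467, p(61)=1121505, p(62)=1300156, p(63)=1505499, p(64)=1741630, p(65)=2012558, p(66)=2323520, p(67)=2679689, p(68)=3087735, p(69)=3554345, p(70)=4087968, p(71)=4697205, p(72)=5392783, p(73)=6185689, p(74)=7089500, p(75)=8118264, p(76)=9289091, p(77)=10619863, p(78)=12132164, p(79)=13848650, p(80)=15796476, p(81)=18004327, p(82)=20506255, p(83)=23338469, p(84)=26543660, p(85)=30167357, p(86)=34262962, p(87)=38887673, p(88)=44108109, p(89)=49995925, p(90)=56634173, p(91)=64112359, p(92)=72533807, p(93)=82010177, p(94)=92669720, p(95)=104651419, p(96)=118114304.
Final step: p(97) = p(96) + p(95) - p(92) - p(90) + p(85) + p(82) - p(75) - p(71) + p(62) + p(57) - p(46) - p(40) + p(27) + p(20) - p(5)
= 118114304 + 104651419 - 72533807 - 56634173 + 30167357 + 20506255 - 8118264 - 4697205 + 1300156 + 614154 - 105558 - 37338 + 3010 + 627 - 7
= 133230930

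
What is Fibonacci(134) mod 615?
377

Matrix identity: Q^n = [[F_(n+1), F_n], [F_n, F_(n-1)]] with Q = [[1,1],[1,0]].
n = 134 = 10000110₂. Square-and-multiply, entries mod 615:
Q^1 = [[1,1],[1,0]]
Q^2 = (Q^1)² = [[2,1],[1,1]]
Q^4 = (Q^2)² = [[5,3],[3,2]]
Q^8 = (Q^4)² = [[34,21],[21,13]]
Q^16 = (Q^8)² = [[367,372],[372,610]]
Q^33 = (Q^16)²·Q = [[607,13],[13,594]]
Q^67 = (Q^33)²·Q = [[471,233],[233,238]]
Q^134 = (Q^67)² = [[610,377],[377,233]]
F_134 mod 615 = Q^134[0][1] = 377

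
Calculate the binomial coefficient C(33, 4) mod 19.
13

Using Lucas' theorem:
Write n=33 and k=4 in base 19:
n in base 19: [1, 14]
k in base 19: [0, 4]
C(33,4) mod 19 = ∏ C(n_i, k_i) mod 19
Digit binomials (mod 19): C(1,0) = 1; C(14,4) = 1001 ≡ 13
Product: 1 × 13 = 13 ≡ 13 (mod 19)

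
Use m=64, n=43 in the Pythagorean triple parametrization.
(2247, 5504, 5945)

Euclid's formula: a = m² - n², b = 2mn, c = m² + n²
m = 64, n = 43
a = 64² - 43² = 4096 - 1849 = 2247
b = 2 × 64 × 43 = 5504
c = 64² + 43² = 4096 + 1849 = 5945
Verification: 2247² + 5504² = 5049009 + 30294016 = 35343025 = 5945² ✓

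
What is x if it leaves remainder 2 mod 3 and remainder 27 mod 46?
119

Using Chinese Remainder Theorem:
M = 3 × 46 = 138
M1 = 46, M2 = 3
y1 = 46^(-1) mod 3 = 1
y2 = 3^(-1) mod 46 = 31
x = (2×46×1 + 27×3×31) mod 138 = 119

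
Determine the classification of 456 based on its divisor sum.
abundant

Proper divisors of 456: sum = 1 + 2 + 3 + 4 + 6 + 8 + 12 + 19 + 24 + 38 + 57 + 76 + 114 + 152 + 228 = 744
Since 744 > 456, 456 is abundant.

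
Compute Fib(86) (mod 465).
338

Matrix identity: Q^n = [[F_(n+1), F_n], [F_n, F_(n-1)]] with Q = [[1,1],[1,0]].
n = 86 = 1010110₂. Square-and-multiply, entries mod 465:
Q^1 = [[1,1],[1,0]]
Q^2 = (Q^1)² = [[2,1],[1,1]]
Q^5 = (Q^2)²·Q = [[8,5],[5,3]]
Q^10 = (Q^5)² = [[89,55],[55,34]]
Q^21 = (Q^10)²·Q = [[41,251],[251,255]]
Q^43 = (Q^21)²·Q = [[408,47],[47,361]]
Q^86 = (Q^43)² = [[343,338],[338,5]]
F_86 mod 465 = Q^86[0][1] = 338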